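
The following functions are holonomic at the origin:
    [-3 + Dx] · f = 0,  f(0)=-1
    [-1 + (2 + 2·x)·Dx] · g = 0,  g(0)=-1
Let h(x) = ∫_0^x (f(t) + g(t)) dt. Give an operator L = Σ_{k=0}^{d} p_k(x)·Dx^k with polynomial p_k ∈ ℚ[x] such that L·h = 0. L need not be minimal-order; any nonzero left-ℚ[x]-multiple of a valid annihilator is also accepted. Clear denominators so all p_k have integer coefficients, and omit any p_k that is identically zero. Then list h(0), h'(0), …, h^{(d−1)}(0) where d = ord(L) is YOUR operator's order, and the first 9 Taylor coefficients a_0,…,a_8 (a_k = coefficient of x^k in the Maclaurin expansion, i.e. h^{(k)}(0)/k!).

f: a_k = -1, -3, -9/2, -9/2, -27/8, -81/40, -81/80, -243/560, -729/4480, …
g: a_k = -1, -1/2, 1/8, -1/16, 5/128, -7/256, 21/1024, -33/2048, 429/32768, …
Weyl lclm of L_f,L_g ⇒ L₀ (ord ≤ 2).
∫: right-multiply L₀ by Dx.
L = (21 + 18·x)·Dx + (-37 - 72·x - 36·x^2)·Dx^2 + (10 + 22·x + 12·x^2)·Dx^3  (order 3).
h: a_k = 0, -2, -7/4, -35/24, -73/64, -427/640, -2627/7680, -5079/35840, -32259/573440, …
ICs: h(0) = 0, h′(0) = -2, h′′(0) = -7/2.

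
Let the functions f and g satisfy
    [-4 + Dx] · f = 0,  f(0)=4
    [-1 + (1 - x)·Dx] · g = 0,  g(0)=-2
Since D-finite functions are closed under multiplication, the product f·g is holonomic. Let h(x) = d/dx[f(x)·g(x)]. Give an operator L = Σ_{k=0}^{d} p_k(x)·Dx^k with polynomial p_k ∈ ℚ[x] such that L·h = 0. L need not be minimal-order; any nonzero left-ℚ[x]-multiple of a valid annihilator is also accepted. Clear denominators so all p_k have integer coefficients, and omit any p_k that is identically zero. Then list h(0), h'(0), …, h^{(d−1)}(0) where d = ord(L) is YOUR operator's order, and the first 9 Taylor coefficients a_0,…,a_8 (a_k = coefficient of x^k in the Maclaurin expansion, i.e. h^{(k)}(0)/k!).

f: a_k = 4, 16, 32, 128/3, 128/3, 512/15, 1024/45, 4096/315, 2048/315, …
g: a_k = -2, -2, -2, -2, -2, -2, -2, -2, -2, …
L₀ := L_f ⊗_s L_g (sym. prod.), ord ≤ 1.
Derive L from L₀ (diff closure).
L = (26 - 40·x + 16·x^2) + (-5 + 9·x - 4·x^2)·Dx  (order 1).
h: a_k = -40, -208, -568, -3296/3, -5144/3, -6992/3, -130552/45, -1077184/315, -1228216/315, …
ICs: h(0) = -40.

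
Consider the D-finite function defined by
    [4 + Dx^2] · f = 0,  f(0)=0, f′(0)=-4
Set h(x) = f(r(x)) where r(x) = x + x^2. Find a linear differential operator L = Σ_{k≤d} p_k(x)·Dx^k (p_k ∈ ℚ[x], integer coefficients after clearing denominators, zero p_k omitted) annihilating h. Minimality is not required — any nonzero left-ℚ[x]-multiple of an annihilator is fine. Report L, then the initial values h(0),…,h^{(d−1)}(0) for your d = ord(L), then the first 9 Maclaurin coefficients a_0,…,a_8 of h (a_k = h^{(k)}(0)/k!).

L = (4 + 24·x + 48·x^2 + 32·x^3) - 2·Dx + (1 + 2·x)·Dx^2  (order 2).
h: a_k = 0, -4, -4, 8/3, 8, 112/15, 0, -1664/315, -224/45, …
ICs: h(0) = 0, h′(0) = -4.

f: a_k = 0, -4, 0, 8/3, 0, -8/15, 0, 16/315, 0, …
f∘r: x↦r, Dx↦Dx/r' in L_f ⇒ L₀.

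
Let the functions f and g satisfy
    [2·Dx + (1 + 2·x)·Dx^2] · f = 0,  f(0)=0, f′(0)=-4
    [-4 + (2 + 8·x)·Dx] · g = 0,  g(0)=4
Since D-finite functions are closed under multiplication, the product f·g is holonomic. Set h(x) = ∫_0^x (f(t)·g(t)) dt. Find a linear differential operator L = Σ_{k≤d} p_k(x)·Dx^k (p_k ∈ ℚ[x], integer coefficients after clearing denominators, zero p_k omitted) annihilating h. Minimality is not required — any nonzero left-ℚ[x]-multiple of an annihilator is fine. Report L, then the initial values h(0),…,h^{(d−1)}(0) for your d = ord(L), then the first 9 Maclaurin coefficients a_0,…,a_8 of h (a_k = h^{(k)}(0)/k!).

L = (8 + 8·x)·Dx + (-2 - 8·x)·Dx^2 + (1 + 10·x + 32·x^2 + 32·x^3)·Dx^3  (order 3).
h: a_k = 0, 0, -8, -16/3, 32/3, -64/3, 2096/45, -3872/35, 9888/35, …
ICs: h(0) = 0, h′(0) = 0, h′′(0) = -16.

f: a_k = 0, -4, 4, -16/3, 8, -64/5, 64/3, -256/7, 64, …
g: a_k = 4, 8, -8, 16, -40, 112, -336, 1056, -3432, …
h₀=f·g: eliminate ⇒ L₀, order ≤ 2·1.
h=∫h₀ ⇒ L = L₀·Dx.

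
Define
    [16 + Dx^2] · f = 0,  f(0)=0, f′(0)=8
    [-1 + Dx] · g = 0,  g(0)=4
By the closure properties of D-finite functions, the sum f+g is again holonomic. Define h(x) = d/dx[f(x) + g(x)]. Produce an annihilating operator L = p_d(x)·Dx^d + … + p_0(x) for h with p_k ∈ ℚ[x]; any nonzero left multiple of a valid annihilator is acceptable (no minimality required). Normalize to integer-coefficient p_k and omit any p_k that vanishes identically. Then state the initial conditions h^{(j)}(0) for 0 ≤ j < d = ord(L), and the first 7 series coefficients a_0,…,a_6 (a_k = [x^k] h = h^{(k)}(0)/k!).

f: a_k = 0, 8, 0, -64/3, 0, 256/15, 0, …
g: a_k = 4, 4, 2, 2/3, 1/6, 1/30, 1/180, …
Sum ⇒ L₀ = lclm(L_f,L_g) in ℚ(x)⟨Dx⟩.
Differentiate: ansatz ord ≤ ord L₀ ⇒ L.
L = 16 - 16·Dx + Dx^2 - Dx^3  (order 3).
h: a_k = 12, 4, -62, 2/3, 171/2, 1/30, -8191/180, …
ICs: h(0) = 12, h′(0) = 4, h′′(0) = -124.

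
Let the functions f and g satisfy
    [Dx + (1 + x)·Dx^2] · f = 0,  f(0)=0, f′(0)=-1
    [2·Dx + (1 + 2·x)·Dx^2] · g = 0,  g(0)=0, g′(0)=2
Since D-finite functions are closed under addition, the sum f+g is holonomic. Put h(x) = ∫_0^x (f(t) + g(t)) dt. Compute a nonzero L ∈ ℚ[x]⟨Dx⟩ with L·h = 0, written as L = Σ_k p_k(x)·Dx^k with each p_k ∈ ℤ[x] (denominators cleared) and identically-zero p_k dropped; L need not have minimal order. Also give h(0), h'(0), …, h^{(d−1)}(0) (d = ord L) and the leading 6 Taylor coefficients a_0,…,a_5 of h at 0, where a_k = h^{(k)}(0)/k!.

L = 4·Dx^2 + (6 + 8·x)·Dx^3 + (1 + 3·x + 2·x^2)·Dx^4  (order 4).
h: a_k = 0, 0, 1/2, -1/2, 7/12, -3/4, …
ICs: h(0) = 0, h′(0) = 0, h′′(0) = 1, h′′′(0) = -3.

f: a_k = 0, -1, 1/2, -1/3, 1/4, -1/5, …
g: a_k = 0, 2, -2, 8/3, -4, 32/5, …
Sum ⇒ L₀ = lclm(L_f,L_g) in ℚ(x)⟨Dx⟩.
h=∫₀ˣh₀: take L = L₀·Dx.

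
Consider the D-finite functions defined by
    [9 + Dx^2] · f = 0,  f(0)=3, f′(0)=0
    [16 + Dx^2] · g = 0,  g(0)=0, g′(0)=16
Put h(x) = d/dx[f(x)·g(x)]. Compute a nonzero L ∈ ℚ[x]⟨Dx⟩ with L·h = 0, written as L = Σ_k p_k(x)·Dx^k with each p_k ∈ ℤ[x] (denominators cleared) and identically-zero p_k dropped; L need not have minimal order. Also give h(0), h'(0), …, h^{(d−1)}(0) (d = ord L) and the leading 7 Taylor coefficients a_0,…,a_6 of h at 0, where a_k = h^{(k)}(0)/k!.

L = 49 + 50·Dx^2 + Dx^4  (order 4).
h: a_k = 48, 0, -1032, 0, 4202, 0, -102943/15, …
ICs: h(0) = 48, h′(0) = 0, h′′(0) = -2064, h′′′(0) = 0.

f: a_k = 3, 0, -27/2, 0, 81/8, 0, -243/80, …
g: a_k = 0, 16, 0, -128/3, 0, 512/15, 0, …
Sym-product of L_f,L_g gives L₀ (≤ ord 4).
h=h₀': d/dx-closure on L₀ ⇒ L.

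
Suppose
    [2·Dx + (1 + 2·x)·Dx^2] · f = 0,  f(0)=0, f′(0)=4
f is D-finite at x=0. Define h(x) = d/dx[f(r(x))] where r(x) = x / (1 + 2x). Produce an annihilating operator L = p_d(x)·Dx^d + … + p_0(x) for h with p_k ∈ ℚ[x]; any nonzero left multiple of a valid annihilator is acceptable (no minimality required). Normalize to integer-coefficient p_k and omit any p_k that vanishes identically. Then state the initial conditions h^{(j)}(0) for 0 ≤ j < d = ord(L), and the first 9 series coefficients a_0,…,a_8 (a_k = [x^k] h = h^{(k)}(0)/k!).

f: a_k = 0, 4, -4, 16/3, -8, 64/5, -64/3, 256/7, -64, …
h₀=f(r): pull back L_f along r ⇒ L₀.
Derive L from L₀ (diff closure).
L = (6 + 16·x) + (1 + 6·x + 8·x^2)·Dx  (order 1).
h: a_k = 4, -24, 112, -480, 1984, -8064, 32512, -130560, 523264, …
ICs: h(0) = 4.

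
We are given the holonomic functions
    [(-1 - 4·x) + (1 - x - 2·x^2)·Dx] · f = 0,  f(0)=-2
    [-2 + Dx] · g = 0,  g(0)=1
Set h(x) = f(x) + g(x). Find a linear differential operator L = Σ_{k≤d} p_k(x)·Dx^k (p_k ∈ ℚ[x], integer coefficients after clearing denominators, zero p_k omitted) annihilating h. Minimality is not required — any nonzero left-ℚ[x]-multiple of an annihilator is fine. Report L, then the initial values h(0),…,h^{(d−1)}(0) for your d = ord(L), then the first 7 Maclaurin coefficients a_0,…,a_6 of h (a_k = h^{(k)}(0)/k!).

L = (-8 - 12·x - 72·x^2 - 32·x^3) + (2 + 20·x + 36·x^2 - 16·x^3 - 16·x^4)·Dx + (1 - 7·x + 16·x^3 + 8·x^4)·Dx^2  (order 2).
h: a_k = -1, 0, -4, -26/3, -64/3, -626/15, -3866/45, …
ICs: h(0) = -1, h′(0) = 0.

f: a_k = -2, -2, -6, -10, -22, -42, -86, …
g: a_k = 1, 2, 2, 4/3, 2/3, 4/15, 4/45, …
Sum ⇒ L₀ = lclm(L_f,L_g) in ℚ(x)⟨Dx⟩.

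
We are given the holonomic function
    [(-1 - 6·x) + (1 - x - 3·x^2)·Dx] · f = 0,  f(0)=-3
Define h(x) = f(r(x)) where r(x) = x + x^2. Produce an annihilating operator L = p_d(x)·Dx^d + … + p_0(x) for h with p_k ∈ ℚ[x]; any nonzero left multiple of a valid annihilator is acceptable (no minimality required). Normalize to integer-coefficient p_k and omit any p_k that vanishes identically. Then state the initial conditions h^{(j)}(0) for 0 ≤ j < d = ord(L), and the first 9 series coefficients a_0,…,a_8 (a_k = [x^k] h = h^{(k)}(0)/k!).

f: a_k = -3, -3, -12, -21, -57, -120, -291, -651, -1524, …
Substitute x→r, Dx→(1/r')Dx; clear ⇒ L₀.
L = (1 + 8·x + 18·x^2 + 12·x^3) + (-1 + x + 4·x^2 + 6·x^3 + 3·x^4)·Dx  (order 1).
h: a_k = -3, -3, -15, -45, -132, -411, -1254, -3825, -11703, …
ICs: h(0) = -3.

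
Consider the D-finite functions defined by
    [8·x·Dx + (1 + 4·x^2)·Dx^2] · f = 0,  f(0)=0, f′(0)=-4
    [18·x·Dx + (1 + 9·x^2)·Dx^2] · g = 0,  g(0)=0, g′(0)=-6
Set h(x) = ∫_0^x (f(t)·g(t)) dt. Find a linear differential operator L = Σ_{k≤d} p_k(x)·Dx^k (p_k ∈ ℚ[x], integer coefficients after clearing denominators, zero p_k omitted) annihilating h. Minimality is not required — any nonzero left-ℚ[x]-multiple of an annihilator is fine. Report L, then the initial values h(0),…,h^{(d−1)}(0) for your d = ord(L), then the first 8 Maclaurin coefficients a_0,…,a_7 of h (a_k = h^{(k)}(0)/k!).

L = (-864·x - 18720·x^3 - 82944·x^5 + 134784·x^7 + 1119744·x^9)·Dx^2 + (-52 - 3036·x^2 - 33696·x^4 - 72576·x^6 + 471744·x^8 + 1679616·x^10)·Dx^3 + (-104·x - 2072·x^3 - 11232·x^5 + 13968·x^7 + 269568·x^9 + 559872·x^11)·Dx^4 + (-1 - 26·x^2 - 205·x^4 + 7380·x^8 + 33696·x^10 + 46656·x^12)·Dx^5  (order 5).
h: a_k = 0, 0, 0, 8, 0, -104/5, 0, 2808/35, …
ICs: h(0) = 0, h′(0) = 0, h′′(0) = 0, h′′′(0) = 48, h′′′′(0) = 0.

f: a_k = 0, -4, 0, 16/3, 0, -64/5, 0, 256/7, …
g: a_k = 0, -6, 0, 18, 0, -486/5, 0, 4374/7, …
f·g: L₀ = L_f ⊗_s L_g, ord ≤ 2·2.
h=∫₀ˣh₀: take L = L₀·Dx.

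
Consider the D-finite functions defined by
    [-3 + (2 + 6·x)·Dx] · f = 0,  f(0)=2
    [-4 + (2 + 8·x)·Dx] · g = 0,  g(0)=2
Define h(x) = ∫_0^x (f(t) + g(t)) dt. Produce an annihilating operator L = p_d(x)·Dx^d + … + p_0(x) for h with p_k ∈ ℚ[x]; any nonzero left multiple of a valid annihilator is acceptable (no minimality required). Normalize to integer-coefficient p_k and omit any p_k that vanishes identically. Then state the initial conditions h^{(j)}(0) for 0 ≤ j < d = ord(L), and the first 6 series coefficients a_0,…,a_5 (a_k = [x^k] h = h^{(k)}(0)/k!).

L = -6·Dx + (7 + 24·x)·Dx^2 + (2 + 14·x + 24·x^2)·Dx^3  (order 3).
h: a_k = 0, 4, 7/2, -25/12, 91/32, -337/64, …
ICs: h(0) = 0, h′(0) = 4, h′′(0) = 7.

f: a_k = 2, 3, -9/4, 27/8, -405/64, 1701/128, …
g: a_k = 2, 4, -4, 8, -20, 56, …
L₀ := lclm(L_f,L_g); ord L₀ ≤ 1+1.
Integrate: L := L₀·Dx.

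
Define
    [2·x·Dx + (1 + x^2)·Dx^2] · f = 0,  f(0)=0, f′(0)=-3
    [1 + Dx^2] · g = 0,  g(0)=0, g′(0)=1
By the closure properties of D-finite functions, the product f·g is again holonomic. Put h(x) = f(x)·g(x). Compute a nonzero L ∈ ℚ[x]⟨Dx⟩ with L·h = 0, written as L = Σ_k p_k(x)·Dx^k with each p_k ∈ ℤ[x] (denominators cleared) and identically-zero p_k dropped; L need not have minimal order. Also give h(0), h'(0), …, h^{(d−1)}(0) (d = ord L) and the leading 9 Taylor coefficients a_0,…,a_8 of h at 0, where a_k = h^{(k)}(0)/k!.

L = (10 + 26·x^2 + 11·x^4 + 4·x^6 + x^8) + (12·x + 20·x^3 + 12·x^5 + 4·x^7)·Dx + (12 + 32·x^2 + 18·x^4 + 8·x^6 + 2·x^8)·Dx^2 + (12·x + 20·x^3 + 12·x^5 + 4·x^7)·Dx^3 + (2 + 6·x^2 + 7·x^4 + 4·x^6 + x^8)·Dx^4  (order 4).
h: a_k = 0, 0, -3, 0, 3/2, 0, -19/24, 0, 43/80, …
ICs: h(0) = 0, h′(0) = 0, h′′(0) = -6, h′′′(0) = 0.

f: a_k = 0, -3, 0, 1, 0, -3/5, 0, 3/7, 0, …
g: a_k = 0, 1, 0, -1/6, 0, 1/120, 0, -1/5040, 0, …
Product ⇒ symmetric product L₀, ord ≤ 4.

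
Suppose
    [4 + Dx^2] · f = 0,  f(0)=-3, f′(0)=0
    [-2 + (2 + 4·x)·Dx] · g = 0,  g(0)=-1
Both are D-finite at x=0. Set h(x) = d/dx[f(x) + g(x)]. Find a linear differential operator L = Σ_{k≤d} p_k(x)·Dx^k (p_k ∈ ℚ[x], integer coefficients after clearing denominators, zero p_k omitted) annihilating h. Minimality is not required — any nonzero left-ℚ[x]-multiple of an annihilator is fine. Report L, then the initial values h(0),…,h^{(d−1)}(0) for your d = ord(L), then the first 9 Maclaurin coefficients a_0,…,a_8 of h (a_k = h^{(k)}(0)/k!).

f: a_k = -3, 0, 6, 0, -2, 0, 4/15, 0, -2/105, …
g: a_k = -1, -1, 1/2, -1/2, 5/8, -7/8, 21/16, -33/16, 429/128, …
h₀=f+g: left-lcm gives L₀, ord ≤ 3.
h=h₀': d/dx-closure on L₀ ⇒ L.
L = (-76 - 64·x - 64·x^2) + (-28 - 120·x - 192·x^2 - 128·x^3)·Dx + (-19 - 16·x - 16·x^2)·Dx^2 + (-7 - 30·x - 48·x^2 - 32·x^3)·Dx^3  (order 3).
h: a_k = -1, 13, -3/2, -11/2, -35/8, 379/40, -231/16, 44789/1680, -6435/128, …
ICs: h(0) = -1, h′(0) = 13, h′′(0) = -3.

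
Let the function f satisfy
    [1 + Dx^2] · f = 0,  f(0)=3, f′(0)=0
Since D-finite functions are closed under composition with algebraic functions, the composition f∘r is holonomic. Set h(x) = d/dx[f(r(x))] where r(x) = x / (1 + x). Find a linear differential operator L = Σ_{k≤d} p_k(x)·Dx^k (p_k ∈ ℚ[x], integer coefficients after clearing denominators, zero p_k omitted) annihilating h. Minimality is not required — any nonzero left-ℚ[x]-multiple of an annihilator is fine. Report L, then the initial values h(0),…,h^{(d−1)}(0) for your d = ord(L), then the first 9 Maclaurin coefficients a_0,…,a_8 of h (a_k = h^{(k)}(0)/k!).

L = (7 + 12·x + 6·x^2) + (6 + 18·x + 18·x^2 + 6·x^3)·Dx + (1 + 4·x + 6·x^2 + 4·x^3 + x^4)·Dx^2  (order 2).
h: a_k = 0, -3, 9, -35/2, 55/2, -1501/40, 1827/40, -16699/336, 26373/560, …
ICs: h(0) = 0, h′(0) = -3.

f: a_k = 3, 0, -3/2, 0, 1/8, 0, -1/240, 0, 1/13440, …
Substitute x→r, Dx→(1/r')Dx; clear ⇒ L₀.
h=h₀': d/dx-closure on L₀ ⇒ L.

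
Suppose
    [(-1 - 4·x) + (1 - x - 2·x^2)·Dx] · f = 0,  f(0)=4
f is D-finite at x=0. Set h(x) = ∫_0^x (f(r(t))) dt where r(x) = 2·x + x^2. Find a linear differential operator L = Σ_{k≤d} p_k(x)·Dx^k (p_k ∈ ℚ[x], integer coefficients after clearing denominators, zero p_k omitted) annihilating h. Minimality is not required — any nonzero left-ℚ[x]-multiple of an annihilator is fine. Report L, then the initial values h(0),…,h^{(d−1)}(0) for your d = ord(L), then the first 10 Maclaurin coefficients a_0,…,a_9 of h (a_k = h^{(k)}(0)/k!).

f: a_k = 4, 4, 12, 20, 44, 84, 172, 340, 684, 1364, …
Substitute x→r, Dx→(1/r')Dx; clear ⇒ L₀.
Integrate: L := L₀·Dx.
L = (2 + 16·x + 8·x^2)·Dx + (-1 + 3·x + 6·x^2 + 2·x^3)·Dx^2  (order 2).
h: a_k = 0, 4, 4, 52/3, 52, 956/5, 2108/3, 18804/7, 10452, 124036/3, …
ICs: h(0) = 0, h′(0) = 4.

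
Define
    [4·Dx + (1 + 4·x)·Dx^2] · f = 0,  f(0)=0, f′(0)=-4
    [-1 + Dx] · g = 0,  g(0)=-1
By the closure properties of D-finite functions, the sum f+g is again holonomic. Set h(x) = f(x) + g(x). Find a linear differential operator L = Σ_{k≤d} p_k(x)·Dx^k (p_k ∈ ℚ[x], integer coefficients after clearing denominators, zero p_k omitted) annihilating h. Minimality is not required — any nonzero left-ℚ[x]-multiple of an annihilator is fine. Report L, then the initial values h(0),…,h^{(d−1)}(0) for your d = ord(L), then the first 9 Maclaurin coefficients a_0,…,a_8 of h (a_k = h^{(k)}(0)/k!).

f: a_k = 0, -4, 8, -64/3, 64, -1024/5, 2048/3, -16384/7, 8192, …
g: a_k = -1, -1, -1/2, -1/6, -1/24, -1/120, -1/720, -1/5040, -1/40320, …
h₀=f+g: left-lcm gives L₀, ord ≤ 3.
L = (-36 - 16·x)·Dx + (31 - 8·x - 16·x^2)·Dx^2 + (5 + 24·x + 16·x^2)·Dx^3  (order 3).
h: a_k = -1, -5, 15/2, -43/2, 1535/24, -24577/120, 491519/720, -11796481/5040, 330301439/40320, …
ICs: h(0) = -1, h′(0) = -5, h′′(0) = 15.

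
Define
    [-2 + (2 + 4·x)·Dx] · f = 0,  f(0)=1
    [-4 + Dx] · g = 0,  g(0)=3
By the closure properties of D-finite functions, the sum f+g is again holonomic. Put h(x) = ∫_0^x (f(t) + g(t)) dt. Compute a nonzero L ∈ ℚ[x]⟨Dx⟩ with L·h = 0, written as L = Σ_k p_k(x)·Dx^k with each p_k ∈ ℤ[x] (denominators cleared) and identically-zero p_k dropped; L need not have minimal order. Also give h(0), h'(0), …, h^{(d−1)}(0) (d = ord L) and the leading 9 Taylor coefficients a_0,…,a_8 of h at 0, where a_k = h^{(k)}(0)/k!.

f: a_k = 1, 1, -1/2, 1/2, -5/8, 7/8, -21/16, 33/16, -429/128, …
g: a_k = 3, 12, 24, 32, 32, 128/5, 256/15, 1024/105, 512/105, …
Sum ⇒ L₀ = lclm(L_f,L_g) in ℚ(x)⟨Dx⟩.
h=∫₀ˣh₀: take L = L₀·Dx.
L = (20 + 32·x)·Dx + (-17 - 64·x - 64·x^2)·Dx^2 + (3 + 14·x + 16·x^2)·Dx^3  (order 3).
h: a_k = 0, 4, 13/2, 47/6, 65/8, 251/40, 353/80, 3781/1680, 19849/13440, …
ICs: h(0) = 0, h′(0) = 4, h′′(0) = 13.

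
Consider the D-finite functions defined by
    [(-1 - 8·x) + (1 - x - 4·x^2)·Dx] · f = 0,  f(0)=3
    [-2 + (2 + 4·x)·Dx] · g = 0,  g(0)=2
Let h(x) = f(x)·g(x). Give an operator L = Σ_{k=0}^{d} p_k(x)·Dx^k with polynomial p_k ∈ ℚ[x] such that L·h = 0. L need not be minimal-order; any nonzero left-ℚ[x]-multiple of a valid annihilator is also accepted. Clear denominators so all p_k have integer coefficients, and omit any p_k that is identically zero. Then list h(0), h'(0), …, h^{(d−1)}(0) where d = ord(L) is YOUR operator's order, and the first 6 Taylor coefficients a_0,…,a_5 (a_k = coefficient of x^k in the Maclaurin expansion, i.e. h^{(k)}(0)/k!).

f: a_k = 3, 3, 15, 27, 87, 195, …
g: a_k = 2, 2, -1, 1, -5/4, 7/4, …
L₀ := L_f ⊗_s L_g (sym. prod.), ord ≤ 1.
L = (2 + 9·x + 12·x^2) + (-1 - x + 6·x^2 + 8·x^3)·Dx  (order 1).
h: a_k = 6, 12, 33, 84, 849/4, 1107/2, …
ICs: h(0) = 6.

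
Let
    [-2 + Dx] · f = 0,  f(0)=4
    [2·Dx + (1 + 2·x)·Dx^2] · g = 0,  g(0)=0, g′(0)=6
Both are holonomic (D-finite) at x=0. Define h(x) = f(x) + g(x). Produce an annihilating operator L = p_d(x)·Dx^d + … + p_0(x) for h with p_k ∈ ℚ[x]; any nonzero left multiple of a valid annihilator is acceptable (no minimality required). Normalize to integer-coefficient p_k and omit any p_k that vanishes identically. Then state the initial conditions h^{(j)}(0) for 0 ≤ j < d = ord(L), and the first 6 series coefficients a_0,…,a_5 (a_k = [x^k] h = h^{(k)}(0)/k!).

L = (-6 - 4·x)·Dx + (1 - 4·x - 4·x^2)·Dx^2 + (1 + 3·x + 2·x^2)·Dx^3  (order 3).
h: a_k = 4, 14, 2, 40/3, -28/3, 304/15, …
ICs: h(0) = 4, h′(0) = 14, h′′(0) = 4.

f: a_k = 4, 8, 8, 16/3, 8/3, 16/15, …
g: a_k = 0, 6, -6, 8, -12, 96/5, …
L₀ := lclm(L_f,L_g); ord L₀ ≤ 1+2.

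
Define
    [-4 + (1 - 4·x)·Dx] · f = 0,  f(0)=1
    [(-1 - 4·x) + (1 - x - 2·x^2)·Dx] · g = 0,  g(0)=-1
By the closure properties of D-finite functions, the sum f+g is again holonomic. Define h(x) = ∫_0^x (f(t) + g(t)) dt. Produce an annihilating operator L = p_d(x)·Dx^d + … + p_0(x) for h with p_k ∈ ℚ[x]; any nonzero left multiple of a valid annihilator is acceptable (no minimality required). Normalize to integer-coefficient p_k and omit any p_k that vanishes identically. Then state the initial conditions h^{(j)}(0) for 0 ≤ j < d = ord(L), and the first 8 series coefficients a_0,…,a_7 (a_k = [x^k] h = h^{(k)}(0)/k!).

f: a_k = 1, 4, 16, 64, 256, 1024, 4096, 16384, …
g: a_k = -1, -1, -3, -5, -11, -21, -43, -85, …
f+g: L₀ = lclm(L_f,L_g), ord ≤ 1+1.
Integrate: L := L₀·Dx.
L = (-8 - 144·x + 96·x^2 - 128·x^3)·Dx + (26 - 28·x - 120·x^2 + 128·x^3 - 256·x^4)·Dx^2 + (-3 + 19·x - 34·x^2 + 24·x^3 + 16·x^4 - 64·x^5)·Dx^3  (order 3).
h: a_k = 0, 0, 3/2, 13/3, 59/4, 49, 1003/6, 579, …
ICs: h(0) = 0, h′(0) = 0, h′′(0) = 3.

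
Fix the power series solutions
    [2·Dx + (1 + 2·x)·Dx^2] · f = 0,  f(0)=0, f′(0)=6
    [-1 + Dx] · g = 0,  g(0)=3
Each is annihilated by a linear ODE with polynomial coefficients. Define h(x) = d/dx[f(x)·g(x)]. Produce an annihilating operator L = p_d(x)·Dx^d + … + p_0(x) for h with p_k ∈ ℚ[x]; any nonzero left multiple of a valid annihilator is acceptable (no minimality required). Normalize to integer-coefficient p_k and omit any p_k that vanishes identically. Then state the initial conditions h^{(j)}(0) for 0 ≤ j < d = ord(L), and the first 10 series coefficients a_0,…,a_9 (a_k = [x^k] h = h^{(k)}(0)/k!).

L = (5 - 4·x + 4·x^2) + (-4 + 4·x - 8·x^2)·Dx + (-1 + 4·x^2)·Dx^2  (order 2).
h: a_k = 18, 0, 45, -72, 627/4, -318, 25829/40, -6526/5, 1179021/448, -6674687/1260, …
ICs: h(0) = 18, h′(0) = 0.

f: a_k = 0, 6, -6, 8, -12, 96/5, -32, 384/7, -96, 512/3, …
g: a_k = 3, 3, 3/2, 1/2, 1/8, 1/40, 1/240, 1/1680, 1/13440, 1/120960, …
L₀ := L_f ⊗_s L_g (sym. prod.), ord ≤ 2.
h=h₀': d/dx-closure on L₀ ⇒ L.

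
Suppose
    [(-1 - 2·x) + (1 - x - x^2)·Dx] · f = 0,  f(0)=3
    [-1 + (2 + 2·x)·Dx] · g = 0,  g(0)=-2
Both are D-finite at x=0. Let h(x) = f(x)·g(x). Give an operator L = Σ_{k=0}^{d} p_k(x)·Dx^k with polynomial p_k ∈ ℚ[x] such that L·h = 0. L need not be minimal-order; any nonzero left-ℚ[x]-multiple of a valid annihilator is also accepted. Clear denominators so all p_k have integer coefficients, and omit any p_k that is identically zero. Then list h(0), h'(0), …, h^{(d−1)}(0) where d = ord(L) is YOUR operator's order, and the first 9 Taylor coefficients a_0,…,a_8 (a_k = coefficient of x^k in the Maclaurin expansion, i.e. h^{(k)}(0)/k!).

L = (3 + 5·x + 3·x^2) + (-2 + 4·x^2 + 2·x^3)·Dx  (order 1).
h: a_k = -6, -9, -57/4, -189/8, -2409/64, -7863/128, -50661/512, -164325/1024, -4249065/16384, …
ICs: h(0) = -6.

f: a_k = 3, 3, 6, 9, 15, 24, 39, 63, 102, …
g: a_k = -2, -1, 1/4, -1/8, 5/64, -7/128, 21/512, -33/1024, 429/16384, …
f·g: L₀ = L_f ⊗_s L_g, ord ≤ 1·1.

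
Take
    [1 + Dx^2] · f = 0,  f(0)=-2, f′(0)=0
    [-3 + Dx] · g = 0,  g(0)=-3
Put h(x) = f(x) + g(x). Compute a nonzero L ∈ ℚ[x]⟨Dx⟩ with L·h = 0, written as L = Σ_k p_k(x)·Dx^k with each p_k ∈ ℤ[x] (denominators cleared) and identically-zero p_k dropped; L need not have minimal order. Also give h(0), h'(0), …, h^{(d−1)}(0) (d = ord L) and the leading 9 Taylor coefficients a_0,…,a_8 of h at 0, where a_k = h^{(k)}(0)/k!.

L = -3 + Dx - 3·Dx^2 + Dx^3  (order 3).
h: a_k = -5, -9, -25/2, -27/2, -245/24, -243/40, -437/144, -729/560, -3937/8064, …
ICs: h(0) = -5, h′(0) = -9, h′′(0) = -25.

f: a_k = -2, 0, 1, 0, -1/12, 0, 1/360, 0, -1/20160, …
g: a_k = -3, -9, -27/2, -27/2, -81/8, -243/40, -243/80, -729/560, -2187/4480, …
Weyl lclm of L_f,L_g ⇒ L₀ (ord ≤ 3).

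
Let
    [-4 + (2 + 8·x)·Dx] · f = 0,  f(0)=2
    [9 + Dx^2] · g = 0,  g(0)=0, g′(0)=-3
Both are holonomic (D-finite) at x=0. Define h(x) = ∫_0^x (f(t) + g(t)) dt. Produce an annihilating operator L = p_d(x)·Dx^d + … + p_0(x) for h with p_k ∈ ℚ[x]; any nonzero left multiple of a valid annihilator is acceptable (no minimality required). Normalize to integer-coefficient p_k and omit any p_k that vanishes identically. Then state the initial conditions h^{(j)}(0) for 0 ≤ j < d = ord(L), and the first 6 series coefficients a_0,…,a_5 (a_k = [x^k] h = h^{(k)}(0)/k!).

L = (-378 - 1296·x - 2592·x^2)·Dx + (45 + 828·x + 3888·x^2 + 5184·x^3)·Dx^2 + (-42 - 144·x - 288·x^2)·Dx^3 + (5 + 92·x + 432·x^2 + 576·x^3)·Dx^4  (order 4).
h: a_k = 0, 2, 1/2, -4/3, 25/8, -4, …
ICs: h(0) = 0, h′(0) = 2, h′′(0) = 1, h′′′(0) = -8.

f: a_k = 2, 4, -4, 8, -20, 56, …
g: a_k = 0, -3, 0, 9/2, 0, -81/40, …
h₀=f+g: left-lcm gives L₀, ord ≤ 3.
h=∫₀ˣh₀: take L = L₀·Dx.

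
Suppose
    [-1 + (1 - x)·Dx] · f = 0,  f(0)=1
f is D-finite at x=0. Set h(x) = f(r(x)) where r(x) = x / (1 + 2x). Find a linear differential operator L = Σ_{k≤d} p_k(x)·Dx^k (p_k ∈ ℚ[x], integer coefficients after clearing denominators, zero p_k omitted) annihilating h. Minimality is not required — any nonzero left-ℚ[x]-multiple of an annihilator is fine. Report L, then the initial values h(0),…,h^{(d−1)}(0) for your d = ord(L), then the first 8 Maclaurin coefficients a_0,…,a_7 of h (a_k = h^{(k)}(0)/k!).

f: a_k = 1, 1, 1, 1, 1, 1, 1, 1, …
L₀ from L_f via x↦r, Dx↦r'^{-1}Dx.
L = -1 + (1 + 3·x + 2·x^2)·Dx  (order 1).
h: a_k = 1, 1, -1, 1, -1, 1, -1, 1, …
ICs: h(0) = 1.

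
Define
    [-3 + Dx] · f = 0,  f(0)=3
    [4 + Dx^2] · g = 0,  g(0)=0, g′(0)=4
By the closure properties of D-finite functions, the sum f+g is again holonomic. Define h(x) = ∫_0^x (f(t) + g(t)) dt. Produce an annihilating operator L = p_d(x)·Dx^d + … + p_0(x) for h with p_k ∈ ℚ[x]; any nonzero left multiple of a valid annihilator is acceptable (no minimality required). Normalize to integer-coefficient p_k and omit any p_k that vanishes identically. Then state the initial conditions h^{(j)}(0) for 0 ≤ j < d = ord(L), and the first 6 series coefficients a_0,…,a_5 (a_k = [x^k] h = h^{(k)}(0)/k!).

f: a_k = 3, 9, 27/2, 27/2, 81/8, 243/40, …
g: a_k = 0, 4, 0, -8/3, 0, 8/15, …
h₀=f+g: left-lcm gives L₀, ord ≤ 3.
Integrate: L := L₀·Dx.
L = -12·Dx + 4·Dx^2 - 3·Dx^3 + Dx^4  (order 4).
h: a_k = 0, 3, 13/2, 9/2, 65/24, 81/40, …
ICs: h(0) = 0, h′(0) = 3, h′′(0) = 13, h′′′(0) = 27.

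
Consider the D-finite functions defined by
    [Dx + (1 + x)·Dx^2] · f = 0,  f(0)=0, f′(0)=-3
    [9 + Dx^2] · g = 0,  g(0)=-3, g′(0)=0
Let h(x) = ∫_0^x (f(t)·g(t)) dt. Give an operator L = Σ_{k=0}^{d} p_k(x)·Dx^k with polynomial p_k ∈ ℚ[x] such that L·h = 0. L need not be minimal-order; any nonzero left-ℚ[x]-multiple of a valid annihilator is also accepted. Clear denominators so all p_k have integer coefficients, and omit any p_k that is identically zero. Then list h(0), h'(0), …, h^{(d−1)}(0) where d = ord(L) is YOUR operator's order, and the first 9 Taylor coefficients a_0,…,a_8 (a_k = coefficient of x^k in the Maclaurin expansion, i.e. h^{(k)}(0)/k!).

f: a_k = 0, -3, 3/2, -1, 3/4, -3/5, 1/2, -3/7, 3/8, …
g: a_k = -3, 0, 27/2, 0, -81/8, 0, 243/80, 0, -2187/4480, …
Sym-product of L_f,L_g gives L₀ (≤ ord 4).
h=∫h₀ ⇒ L = L₀·Dx.
L = (2493 + 10854·x + 17091·x^2 + 11664·x^3 + 2916·x^4)·Dx + (612 + 1908·x + 1944·x^2 + 648·x^3)·Dx^2 + (592 + 2484·x + 3834·x^2 + 2592·x^3 + 648·x^4)·Dx^3 + (68 + 212·x + 216·x^2 + 72·x^3)·Dx^4 + (35 + 142·x + 215·x^2 + 144·x^3 + 36·x^4)·Dx^5  (order 5).
h: a_k = 0, 0, 9/2, -3/2, -75/8, 18/5, 249/80, -15/16, -3249/4480, …
ICs: h(0) = 0, h′(0) = 0, h′′(0) = 9, h′′′(0) = -9, h′′′′(0) = -225.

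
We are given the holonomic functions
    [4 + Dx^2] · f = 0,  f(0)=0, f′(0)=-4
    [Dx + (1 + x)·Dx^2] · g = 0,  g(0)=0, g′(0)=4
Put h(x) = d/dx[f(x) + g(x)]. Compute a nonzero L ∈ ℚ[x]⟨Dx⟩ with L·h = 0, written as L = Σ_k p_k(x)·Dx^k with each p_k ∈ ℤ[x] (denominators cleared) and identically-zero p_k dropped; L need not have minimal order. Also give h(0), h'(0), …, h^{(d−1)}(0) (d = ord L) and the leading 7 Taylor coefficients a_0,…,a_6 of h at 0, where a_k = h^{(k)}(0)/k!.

f: a_k = 0, -4, 0, 8/3, 0, -8/15, 0, …
g: a_k = 0, 4, -2, 4/3, -1, 4/5, -2/3, …
h₀=f+g: left-lcm gives L₀, ord ≤ 4.
Derive L from L₀ (diff closure).
L = (20 + 16·x + 8·x^2) + (12 + 28·x + 24·x^2 + 8·x^3)·Dx + (5 + 4·x + 2·x^2)·Dx^2 + (3 + 7·x + 6·x^2 + 2·x^3)·Dx^3  (order 3).
h: a_k = 0, -4, 12, -4, 4/3, -4, 196/45, …
ICs: h(0) = 0, h′(0) = -4, h′′(0) = 24.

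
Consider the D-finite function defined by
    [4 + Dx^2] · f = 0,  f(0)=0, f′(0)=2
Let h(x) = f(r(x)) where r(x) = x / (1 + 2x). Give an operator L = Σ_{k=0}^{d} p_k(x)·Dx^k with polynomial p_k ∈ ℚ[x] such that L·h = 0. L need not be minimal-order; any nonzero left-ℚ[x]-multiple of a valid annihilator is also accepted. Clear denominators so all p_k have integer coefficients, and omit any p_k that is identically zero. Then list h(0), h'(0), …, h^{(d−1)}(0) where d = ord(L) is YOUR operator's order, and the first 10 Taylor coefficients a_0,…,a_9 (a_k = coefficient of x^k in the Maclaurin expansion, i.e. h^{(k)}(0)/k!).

L = 4 + (4 + 24·x + 48·x^2 + 32·x^3)·Dx + (1 + 8·x + 24·x^2 + 32·x^3 + 16·x^4)·Dx^2  (order 2).
h: a_k = 0, 2, -4, 20/3, -8, 4/15, 40, -55448/315, 25456/45, -896716/567, …
ICs: h(0) = 0, h′(0) = 2.

f: a_k = 0, 2, 0, -4/3, 0, 4/15, 0, -8/315, 0, 4/2835, …
Substitute x→r, Dx→(1/r')Dx; clear ⇒ L₀.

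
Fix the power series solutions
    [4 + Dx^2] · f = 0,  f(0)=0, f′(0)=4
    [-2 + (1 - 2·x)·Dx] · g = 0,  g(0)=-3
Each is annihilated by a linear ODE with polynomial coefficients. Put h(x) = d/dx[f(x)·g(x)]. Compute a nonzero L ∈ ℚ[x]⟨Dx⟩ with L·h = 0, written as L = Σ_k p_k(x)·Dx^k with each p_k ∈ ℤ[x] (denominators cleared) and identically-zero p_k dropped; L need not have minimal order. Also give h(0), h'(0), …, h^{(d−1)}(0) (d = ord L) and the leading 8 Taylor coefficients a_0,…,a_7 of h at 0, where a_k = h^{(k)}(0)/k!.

L = (-4 - 16·x + 16·x^2) + (-4 + 8·x)·Dx + (1 - 4·x + 4·x^2)·Dx^2  (order 2).
h: a_k = -12, -48, -120, -320, -808, -9696/5, -67856/15, -1085696/105, …
ICs: h(0) = -12, h′(0) = -48.

f: a_k = 0, 4, 0, -8/3, 0, 8/15, 0, -16/315, …
g: a_k = -3, -6, -12, -24, -48, -96, -192, -384, …
h₀=f·g: eliminate ⇒ L₀, order ≤ 2·1.
h=h₀': d/dx-closure on L₀ ⇒ L.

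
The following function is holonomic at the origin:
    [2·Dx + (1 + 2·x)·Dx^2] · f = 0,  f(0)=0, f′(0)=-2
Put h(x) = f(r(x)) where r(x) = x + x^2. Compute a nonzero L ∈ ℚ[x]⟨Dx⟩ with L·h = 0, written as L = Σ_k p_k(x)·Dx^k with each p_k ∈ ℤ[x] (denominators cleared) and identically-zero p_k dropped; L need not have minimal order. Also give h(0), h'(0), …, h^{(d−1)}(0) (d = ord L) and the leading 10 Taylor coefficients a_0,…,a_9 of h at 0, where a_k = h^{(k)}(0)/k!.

f: a_k = 0, -2, 2, -8/3, 4, -32/5, 32/3, -128/7, 32, -512/9, …
h₀=f(r): pull back L_f along r ⇒ L₀.
L = (4·x + 4·x^2)·Dx + (1 + 4·x + 6·x^2 + 4·x^3)·Dx^2  (order 2).
h: a_k = 0, -2, 0, 4/3, -2, 8/5, 0, -16/7, 4, -32/9, …
ICs: h(0) = 0, h′(0) = -2.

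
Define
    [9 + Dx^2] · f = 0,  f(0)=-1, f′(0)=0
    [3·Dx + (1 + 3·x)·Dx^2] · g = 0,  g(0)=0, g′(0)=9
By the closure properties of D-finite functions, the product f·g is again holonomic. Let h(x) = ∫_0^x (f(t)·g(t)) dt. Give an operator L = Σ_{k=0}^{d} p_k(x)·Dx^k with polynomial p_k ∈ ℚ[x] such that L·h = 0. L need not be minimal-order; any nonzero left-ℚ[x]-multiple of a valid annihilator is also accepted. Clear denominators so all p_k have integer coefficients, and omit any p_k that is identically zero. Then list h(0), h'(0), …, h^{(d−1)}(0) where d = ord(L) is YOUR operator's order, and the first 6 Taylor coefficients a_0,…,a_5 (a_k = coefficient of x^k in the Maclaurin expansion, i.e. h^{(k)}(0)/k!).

L = (-81 + 486·x + 4617·x^2 + 11664·x^3 + 8748·x^4)·Dx + (36 + 540·x + 1944·x^2 + 1944·x^3)·Dx^2 + (180·x + 1134·x^2 + 2592·x^3 + 1944·x^4)·Dx^3 + (4 + 60·x + 216·x^2 + 216·x^3)·Dx^4 + (1 + 14·x + 69·x^2 + 144·x^3 + 108·x^4)·Dx^5  (order 5).
h: a_k = 0, 0, -9/2, 9/2, 27/8, 0, …
ICs: h(0) = 0, h′(0) = 0, h′′(0) = -9, h′′′(0) = 27, h′′′′(0) = 81.

f: a_k = -1, 0, 9/2, 0, -27/8, 0, …
g: a_k = 0, 9, -27/2, 27, -243/4, 729/5, …
f·g: L₀ = L_f ⊗_s L_g, ord ≤ 2·2.
Integrate: L := L₀·Dx.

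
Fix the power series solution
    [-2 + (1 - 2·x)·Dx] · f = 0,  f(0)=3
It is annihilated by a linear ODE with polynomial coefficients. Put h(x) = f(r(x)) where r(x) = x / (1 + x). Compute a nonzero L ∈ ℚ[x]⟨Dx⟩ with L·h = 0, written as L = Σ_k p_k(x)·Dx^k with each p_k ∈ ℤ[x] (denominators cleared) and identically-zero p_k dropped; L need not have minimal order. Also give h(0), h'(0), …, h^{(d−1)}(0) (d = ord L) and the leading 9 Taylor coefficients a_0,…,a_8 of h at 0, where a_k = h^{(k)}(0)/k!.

f: a_k = 3, 6, 12, 24, 48, 96, 192, 384, 768, …
Substitute x→r, Dx→(1/r')Dx; clear ⇒ L₀.
L = 2 + (-1 + x^2)·Dx  (order 1).
h: a_k = 3, 6, 6, 6, 6, 6, 6, 6, 6, …
ICs: h(0) = 3.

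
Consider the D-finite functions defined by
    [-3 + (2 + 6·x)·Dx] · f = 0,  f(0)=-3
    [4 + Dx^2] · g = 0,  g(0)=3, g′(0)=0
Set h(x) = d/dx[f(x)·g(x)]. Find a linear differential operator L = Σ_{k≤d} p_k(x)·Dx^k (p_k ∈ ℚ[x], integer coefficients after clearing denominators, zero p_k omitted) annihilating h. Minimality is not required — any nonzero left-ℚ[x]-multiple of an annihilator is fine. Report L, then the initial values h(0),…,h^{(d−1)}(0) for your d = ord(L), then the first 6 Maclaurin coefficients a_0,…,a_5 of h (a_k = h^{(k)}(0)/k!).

f: a_k = -3, -9/2, 27/8, -81/16, 1215/128, -5103/256, …
g: a_k = 3, 0, -6, 0, 2, 0, …
L₀ := L_f ⊗_s L_g (sym. prod.), ord ≤ 2.
h₀' ⇒ L via d/dx closure of L₀.
L = (1453 + 11712·x + 26784·x^2 + 27648·x^3 + 20736·x^4) + (132 - 756·x - 5184·x^2 - 5184·x^3)·Dx + (172 + 1416·x + 4428·x^2 + 6912·x^3 + 5184·x^4)·Dx^2  (order 2).
h: a_k = -27/2, 225/4, 567/16, 285/32, -49185/256, 1307883/2560, …
ICs: h(0) = -27/2, h′(0) = 225/4.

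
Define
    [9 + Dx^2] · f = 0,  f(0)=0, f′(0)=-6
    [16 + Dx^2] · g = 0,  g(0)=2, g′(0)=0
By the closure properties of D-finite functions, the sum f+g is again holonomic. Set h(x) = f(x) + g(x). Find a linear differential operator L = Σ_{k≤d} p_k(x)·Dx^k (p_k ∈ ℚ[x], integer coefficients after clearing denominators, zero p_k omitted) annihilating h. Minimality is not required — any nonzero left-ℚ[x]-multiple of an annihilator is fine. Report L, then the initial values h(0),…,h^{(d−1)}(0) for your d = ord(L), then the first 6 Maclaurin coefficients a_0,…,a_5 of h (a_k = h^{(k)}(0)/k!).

f: a_k = 0, -6, 0, 9, 0, -81/20, …
g: a_k = 2, 0, -16, 0, 64/3, 0, …
Weyl lclm of L_f,L_g ⇒ L₀ (ord ≤ 4).
L = 144 + 25·Dx^2 + Dx^4  (order 4).
h: a_k = 2, -6, -16, 9, 64/3, -81/20, …
ICs: h(0) = 2, h′(0) = -6, h′′(0) = -32, h′′′(0) = 54.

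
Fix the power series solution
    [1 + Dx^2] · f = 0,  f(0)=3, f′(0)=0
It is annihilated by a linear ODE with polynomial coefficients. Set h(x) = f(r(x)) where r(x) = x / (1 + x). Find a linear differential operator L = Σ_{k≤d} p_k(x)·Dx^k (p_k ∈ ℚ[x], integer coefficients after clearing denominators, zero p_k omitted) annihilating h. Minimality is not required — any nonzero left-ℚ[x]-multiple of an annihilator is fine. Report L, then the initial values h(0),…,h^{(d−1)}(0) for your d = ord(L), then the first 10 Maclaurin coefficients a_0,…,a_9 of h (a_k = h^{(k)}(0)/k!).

f: a_k = 3, 0, -3/2, 0, 1/8, 0, -1/240, 0, 1/13440, 0, …
L₀ from L_f via x↦r, Dx↦r'^{-1}Dx.
L = 1 + (2 + 6·x + 6·x^2 + 2·x^3)·Dx + (1 + 4·x + 6·x^2 + 4·x^3 + x^4)·Dx^2  (order 2).
h: a_k = 3, 0, -3/2, 3, -35/8, 11/2, -1501/240, 261/40, -16699/2688, 8791/1680, …
ICs: h(0) = 3, h′(0) = 0.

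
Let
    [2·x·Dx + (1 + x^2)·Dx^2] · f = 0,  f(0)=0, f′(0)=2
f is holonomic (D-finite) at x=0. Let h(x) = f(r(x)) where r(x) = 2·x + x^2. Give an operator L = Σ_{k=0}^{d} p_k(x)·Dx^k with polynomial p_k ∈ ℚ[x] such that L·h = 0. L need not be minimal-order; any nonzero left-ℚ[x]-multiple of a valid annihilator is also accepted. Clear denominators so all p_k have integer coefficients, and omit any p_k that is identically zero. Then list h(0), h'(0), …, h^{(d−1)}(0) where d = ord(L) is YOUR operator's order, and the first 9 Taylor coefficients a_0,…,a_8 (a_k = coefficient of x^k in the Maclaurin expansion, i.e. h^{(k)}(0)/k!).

L = (-1 + 8·x + 16·x^2 + 12·x^3 + 3·x^4)·Dx + (1 + x + 4·x^2 + 8·x^3 + 5·x^4 + x^5)·Dx^2  (order 2).
h: a_k = 0, 4, 2, -16/3, -8, 44/5, 94/3, -32/7, -112, …
ICs: h(0) = 0, h′(0) = 4.

f: a_k = 0, 2, 0, -2/3, 0, 2/5, 0, -2/7, 0, …
Substitute x→r, Dx→(1/r')Dx; clear ⇒ L₀.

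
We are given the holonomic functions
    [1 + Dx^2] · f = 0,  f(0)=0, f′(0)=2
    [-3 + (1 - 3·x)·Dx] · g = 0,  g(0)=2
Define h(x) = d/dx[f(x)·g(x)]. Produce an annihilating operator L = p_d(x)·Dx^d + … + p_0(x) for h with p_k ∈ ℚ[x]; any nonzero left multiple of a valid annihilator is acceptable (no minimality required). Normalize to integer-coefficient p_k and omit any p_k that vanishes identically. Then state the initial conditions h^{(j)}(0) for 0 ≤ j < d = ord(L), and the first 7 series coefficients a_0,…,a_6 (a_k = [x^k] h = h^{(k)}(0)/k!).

f: a_k = 0, 2, 0, -1/3, 0, 1/60, 0, …
g: a_k = 2, 6, 18, 54, 162, 486, 1458, …
L₀ := L_f ⊗_s L_g (sym. prod.), ord ≤ 2.
h₀' ⇒ L via d/dx closure of L₀.
L = (-17 - 6·x + 9·x^2) + (-6 + 18·x)·Dx + (1 - 6·x + 9·x^2)·Dx^2  (order 2).
h: a_k = 4, 24, 106, 424, 9541/6, 28623/5, 3606497/180, …
ICs: h(0) = 4, h′(0) = 24.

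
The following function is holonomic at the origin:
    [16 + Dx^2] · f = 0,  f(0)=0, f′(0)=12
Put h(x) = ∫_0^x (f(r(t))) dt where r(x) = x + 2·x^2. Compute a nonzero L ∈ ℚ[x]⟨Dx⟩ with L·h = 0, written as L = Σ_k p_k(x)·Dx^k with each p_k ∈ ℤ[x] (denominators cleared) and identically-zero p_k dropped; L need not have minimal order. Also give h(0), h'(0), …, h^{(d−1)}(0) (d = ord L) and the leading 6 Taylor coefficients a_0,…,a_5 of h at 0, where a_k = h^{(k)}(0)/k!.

L = (16 + 192·x + 768·x^2 + 1024·x^3)·Dx - 4·Dx^2 + (1 + 4·x)·Dx^3  (order 3).
h: a_k = 0, 0, 6, 8, -8, -192/5, …
ICs: h(0) = 0, h′(0) = 0, h′′(0) = 12.

f: a_k = 0, 12, 0, -32, 0, 128/5, …
Change of var in L_f (x↦r) gives L₀.
∫: right-multiply L₀ by Dx.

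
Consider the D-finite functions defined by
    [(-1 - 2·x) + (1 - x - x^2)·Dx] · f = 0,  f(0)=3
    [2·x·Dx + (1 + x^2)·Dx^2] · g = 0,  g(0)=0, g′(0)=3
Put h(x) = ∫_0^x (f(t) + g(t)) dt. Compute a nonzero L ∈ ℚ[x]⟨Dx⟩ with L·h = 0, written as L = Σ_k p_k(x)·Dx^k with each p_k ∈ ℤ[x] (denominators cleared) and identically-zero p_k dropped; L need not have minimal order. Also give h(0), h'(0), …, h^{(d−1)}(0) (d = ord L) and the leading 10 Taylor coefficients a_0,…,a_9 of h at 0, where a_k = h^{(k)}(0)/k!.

f: a_k = 3, 3, 6, 9, 15, 24, 39, 63, 102, 165, …
g: a_k = 0, 3, 0, -1, 0, 3/5, 0, -3/7, 0, 1/3, …
Sum ⇒ L₀ = lclm(L_f,L_g) in ℚ(x)⟨Dx⟩.
h=∫₀ˣh₀: take L = L₀·Dx.
L = (-4 + 16·x + 64·x^2 + 72·x^3 + 66·x^4 + 6·x^6)·Dx^2 + (10 + 24·x + 28·x^2 + 60·x^3 + 65·x^4 + 50·x^5 + 3·x^6 + 6·x^7)·Dx^3 + (-2 - 2·x - 2·x^2 + 8·x^3 + 5·x^4 + 11·x^5 + 6·x^6 + x^7 + x^8)·Dx^4  (order 4).
h: a_k = 0, 3, 3, 2, 2, 3, 41/10, 39/7, 219/28, 34/3, …
ICs: h(0) = 0, h′(0) = 3, h′′(0) = 6, h′′′(0) = 12.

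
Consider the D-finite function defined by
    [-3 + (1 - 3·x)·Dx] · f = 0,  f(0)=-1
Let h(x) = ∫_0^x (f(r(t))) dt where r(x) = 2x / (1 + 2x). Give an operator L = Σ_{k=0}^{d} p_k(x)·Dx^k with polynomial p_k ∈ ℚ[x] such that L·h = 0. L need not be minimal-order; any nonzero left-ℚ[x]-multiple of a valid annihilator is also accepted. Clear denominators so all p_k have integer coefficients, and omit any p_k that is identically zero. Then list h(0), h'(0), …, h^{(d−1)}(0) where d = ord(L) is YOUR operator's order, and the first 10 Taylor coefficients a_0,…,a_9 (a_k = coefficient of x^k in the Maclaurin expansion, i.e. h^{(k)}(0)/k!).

L = 6·Dx + (-1 + 2·x + 8·x^2)·Dx^2  (order 2).
h: a_k = 0, -1, -3, -8, -24, -384/5, -256, -6144/7, -3072, -32768/3, …
ICs: h(0) = 0, h′(0) = -1.

f: a_k = -1, -3, -9, -27, -81, -243, -729, -2187, -6561, -19683, …
h₀=f(r): pull back L_f along r ⇒ L₀.
h=∫h₀ ⇒ L = L₀·Dx.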